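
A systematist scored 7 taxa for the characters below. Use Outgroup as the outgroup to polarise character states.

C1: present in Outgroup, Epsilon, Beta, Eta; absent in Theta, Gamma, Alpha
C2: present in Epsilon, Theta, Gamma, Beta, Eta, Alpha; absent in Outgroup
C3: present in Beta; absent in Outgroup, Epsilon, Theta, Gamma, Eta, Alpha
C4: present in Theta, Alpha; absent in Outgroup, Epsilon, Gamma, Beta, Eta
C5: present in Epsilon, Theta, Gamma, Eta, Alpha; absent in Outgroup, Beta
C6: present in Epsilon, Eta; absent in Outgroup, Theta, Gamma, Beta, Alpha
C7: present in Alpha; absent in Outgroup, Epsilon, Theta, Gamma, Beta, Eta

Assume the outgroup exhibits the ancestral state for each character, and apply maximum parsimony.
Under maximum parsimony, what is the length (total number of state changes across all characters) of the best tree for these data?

Character polarity is set by the outgroup: the derived state is whichever differs from the outgroup's state, so for C1 the derived state is 'absent', and for the remaining characters it is 'present'.
C1: derived state 'absent' in Alpha, Gamma, and Theta only — synapomorphy for {Alpha, Gamma, Theta}.
All ingroup taxa share the derived state 'present' for C2; it defines the ingroup but does not resolve relationships within it.
C3 (derived state 'present') is unique to Beta (autapomorphy; uninformative for grouping).
C4 (derived state 'present') is shared by Alpha and Theta — a synapomorphy uniting that clade.
C5 (derived state 'present') is shared by Alpha, Epsilon, Eta, Gamma, and Theta — a synapomorphy uniting that clade.
C6 (derived state 'present') is shared by Epsilon and Eta — a synapomorphy uniting that clade.
C7: derived state 'present' in Alpha only — an autapomorphy, so it tells us nothing about relationships among taxa.
Most parsimonious ingroup topology: (((Epsilon,Eta),((Theta,Alpha),Gamma)),Beta).
Changes per character on this tree: C1: 1; C2: 1; C3: 1; C4: 1; C5: 1; C6: 1; C7: 1.
Total = 7.

7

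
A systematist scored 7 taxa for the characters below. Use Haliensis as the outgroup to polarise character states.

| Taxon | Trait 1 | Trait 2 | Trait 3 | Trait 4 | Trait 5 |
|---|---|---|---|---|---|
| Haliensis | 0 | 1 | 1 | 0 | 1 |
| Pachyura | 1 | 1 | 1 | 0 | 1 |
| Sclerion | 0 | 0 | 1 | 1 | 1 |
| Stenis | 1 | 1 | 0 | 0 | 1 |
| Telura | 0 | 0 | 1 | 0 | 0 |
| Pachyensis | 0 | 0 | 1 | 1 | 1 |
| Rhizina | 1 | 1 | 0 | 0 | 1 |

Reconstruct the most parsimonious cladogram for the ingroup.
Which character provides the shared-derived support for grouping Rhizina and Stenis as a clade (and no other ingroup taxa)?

Trait 3

Character polarity is set by the outgroup: the derived state is whichever differs from the outgroup's state, so for Trait 2, Trait 3, Trait 5 the derived state is '0', and for the remaining characters it is '1'.
Only Pachyura, Rhizina, and Stenis show the derived state '1' for Trait 1, supporting them as a clade.
Trait 2: derived state '0' in Pachyensis, Sclerion, and Telura only — synapomorphy for {Pachyensis, Sclerion, Telura}.
Only Rhizina and Stenis show the derived state '0' for Trait 3, supporting them as a clade.
Trait 4 (derived state '1') is shared by Pachyensis and Sclerion — a synapomorphy uniting that clade.
Trait 5: derived state '0' in Telura only — an autapomorphy, so it tells us nothing about relationships among taxa.
Most parsimonious ingroup topology: ((Pachyura,(Stenis,Rhizina)),((Sclerion,Pachyensis),Telura)).
The clade {Rhizina, Stenis} is supported by Trait 3: its derived state '0' occurs in exactly those taxa and in no other taxon (including the outgroup).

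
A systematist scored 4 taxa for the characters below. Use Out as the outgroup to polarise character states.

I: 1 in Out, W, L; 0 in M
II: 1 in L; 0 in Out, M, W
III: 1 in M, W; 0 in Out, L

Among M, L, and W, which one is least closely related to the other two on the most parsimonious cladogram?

Character polarity is set by the outgroup: the derived state is whichever differs from the outgroup's state, so for I the derived state is '0', and for the remaining characters it is '1'.
I: derived state '0' in M only — an autapomorphy, so it tells us nothing about relationships among taxa.
II: derived state '1' in L only — an autapomorphy, so it tells us nothing about relationships among taxa.
III: derived state '1' in M and W only — synapomorphy for {M, W}.
Most parsimonious ingroup topology: ((M,W),L).
W and M share a more recent common ancestor with each other than either does with L, so L is the least closely related of the three.

L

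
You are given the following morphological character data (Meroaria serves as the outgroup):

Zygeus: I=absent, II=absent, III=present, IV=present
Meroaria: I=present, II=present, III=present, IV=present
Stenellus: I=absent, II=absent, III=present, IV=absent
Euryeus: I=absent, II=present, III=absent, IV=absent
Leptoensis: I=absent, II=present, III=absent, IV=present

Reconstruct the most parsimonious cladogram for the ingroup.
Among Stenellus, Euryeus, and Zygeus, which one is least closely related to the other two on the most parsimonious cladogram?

The outgroup has state 'present' for every character, so 'absent' is the derived state throughout.
I (derived state 'absent') is shared by all ingroup taxa — unites the whole ingroup.
II: derived state 'absent' in Stenellus and Zygeus only — synapomorphy for {Stenellus, Zygeus}.
Only Euryeus and Leptoensis show the derived state 'absent' for III, supporting them as a clade.
IV (state 'absent') occurs in Euryeus and Stenellus but conflicts with the nesting implied by the other characters — most parsimoniously interpreted as homoplasy.
Most parsimonious ingroup topology: ((Zygeus,Stenellus),(Leptoensis,Euryeus)).
Stenellus and Zygeus share a more recent common ancestor with each other than either does with Euryeus, so Euryeus is the least closely related of the three.

Euryeus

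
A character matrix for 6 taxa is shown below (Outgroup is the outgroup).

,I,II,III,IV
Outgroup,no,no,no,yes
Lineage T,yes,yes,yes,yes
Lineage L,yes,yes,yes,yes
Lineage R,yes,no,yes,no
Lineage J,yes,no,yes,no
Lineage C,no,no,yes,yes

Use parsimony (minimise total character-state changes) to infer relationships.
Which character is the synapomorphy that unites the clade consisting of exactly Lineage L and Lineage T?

II

Character polarity is set by the outgroup: the derived state is whichever differs from the outgroup's state, so for IV the derived state is 'no', and for the remaining characters it is 'yes'.
I: derived state 'yes' in Lineage J, Lineage L, Lineage R, and Lineage T only — synapomorphy for {Lineage J, Lineage L, Lineage R, Lineage T}.
II (derived state 'yes') is shared by Lineage L and Lineage T — a synapomorphy uniting that clade.
III (derived state 'yes') is shared by all ingroup taxa — unites the whole ingroup.
IV (derived state 'no') is shared by Lineage J and Lineage R — a synapomorphy uniting that clade.
Most parsimonious ingroup topology: (((Lineage T,Lineage L),(Lineage R,Lineage J)),Lineage C).
The clade {Lineage L, Lineage T} is supported by II: its derived state 'yes' occurs in exactly those taxa and in no other taxon (including the outgroup).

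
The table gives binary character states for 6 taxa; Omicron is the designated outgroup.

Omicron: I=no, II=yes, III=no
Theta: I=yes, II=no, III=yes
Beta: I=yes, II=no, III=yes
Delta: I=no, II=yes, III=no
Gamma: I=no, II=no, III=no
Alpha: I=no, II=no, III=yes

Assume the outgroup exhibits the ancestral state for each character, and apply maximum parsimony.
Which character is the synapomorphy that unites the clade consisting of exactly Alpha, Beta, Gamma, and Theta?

II

Character polarity is set by the outgroup: the derived state is whichever differs from the outgroup's state, so for II the derived state is 'no', and for the remaining characters it is 'yes'.
I: derived state 'yes' in Beta and Theta only — synapomorphy for {Beta, Theta}.
II: derived state 'no' in Alpha, Beta, Gamma, and Theta only — synapomorphy for {Alpha, Beta, Gamma, Theta}.
Only Alpha, Beta, and Theta show the derived state 'yes' for III, supporting them as a clade.
Most parsimonious ingroup topology: ((Gamma,((Beta,Theta),Alpha)),Delta).
The clade {Alpha, Beta, Gamma, Theta} is supported by II: its derived state 'no' occurs in exactly those taxa and in no other taxon (including the outgroup).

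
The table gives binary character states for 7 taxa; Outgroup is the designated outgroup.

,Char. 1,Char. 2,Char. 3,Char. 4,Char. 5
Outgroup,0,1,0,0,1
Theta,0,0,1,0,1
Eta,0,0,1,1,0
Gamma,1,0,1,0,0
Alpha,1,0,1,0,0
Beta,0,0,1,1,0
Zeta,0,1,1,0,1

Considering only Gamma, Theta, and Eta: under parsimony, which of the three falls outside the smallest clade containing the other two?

Character polarity is set by the outgroup: the derived state is whichever differs from the outgroup's state, so for Char. 2, Char. 5 the derived state is '0', and for the remaining characters it is '1'.
Char. 1 (derived state '1') is shared by Alpha and Gamma — a synapomorphy uniting that clade.
Char. 2: derived state '0' in Alpha, Beta, Eta, Gamma, and Theta only — synapomorphy for {Alpha, Beta, Eta, Gamma, Theta}.
Char. 3 (derived state '1') is shared by all ingroup taxa — unites the whole ingroup.
Only Beta and Eta show the derived state '1' for Char. 4, supporting them as a clade.
Char. 5 (derived state '0') is shared by Alpha, Beta, Eta, and Gamma — a synapomorphy uniting that clade.
Most parsimonious ingroup topology: ((Theta,((Eta,Beta),(Gamma,Alpha))),Zeta).
Eta and Gamma share a more recent common ancestor with each other than either does with Theta, so Theta is the least closely related of the three.

Theta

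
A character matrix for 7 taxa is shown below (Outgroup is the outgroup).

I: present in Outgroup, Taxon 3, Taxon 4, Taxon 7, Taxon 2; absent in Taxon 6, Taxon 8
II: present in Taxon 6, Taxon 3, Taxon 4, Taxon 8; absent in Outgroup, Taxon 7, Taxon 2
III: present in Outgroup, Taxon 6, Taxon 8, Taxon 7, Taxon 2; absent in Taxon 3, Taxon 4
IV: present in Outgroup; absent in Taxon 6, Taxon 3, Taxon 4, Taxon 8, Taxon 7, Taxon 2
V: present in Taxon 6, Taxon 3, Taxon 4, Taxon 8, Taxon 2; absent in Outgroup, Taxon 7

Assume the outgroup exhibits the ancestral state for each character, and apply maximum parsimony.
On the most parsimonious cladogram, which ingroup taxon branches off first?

Character polarity is set by the outgroup: the derived state is whichever differs from the outgroup's state, so for I, III, IV the derived state is 'absent', and for the remaining characters it is 'present'.
Only Taxon 6 and Taxon 8 show the derived state 'absent' for I, supporting them as a clade.
II (derived state 'present') is shared by Taxon 3, Taxon 4, Taxon 6, and Taxon 8 — a synapomorphy uniting that clade.
III: derived state 'absent' in Taxon 3 and Taxon 4 only — synapomorphy for {Taxon 3, Taxon 4}.
All ingroup taxa share the derived state 'absent' for IV; it defines the ingroup but does not resolve relationships within it.
V: derived state 'present' in Taxon 2, Taxon 3, Taxon 4, Taxon 6, and Taxon 8 only — synapomorphy for {Taxon 2, Taxon 3, Taxon 4, Taxon 6, Taxon 8}.
Most parsimonious ingroup topology: ((((Taxon 6,Taxon 8),(Taxon 3,Taxon 4)),Taxon 2),Taxon 7).
Taxon 7 is sister to the clade containing all other ingroup taxa, so it is the earliest-diverging (most basal) ingroup lineage.

Taxon 7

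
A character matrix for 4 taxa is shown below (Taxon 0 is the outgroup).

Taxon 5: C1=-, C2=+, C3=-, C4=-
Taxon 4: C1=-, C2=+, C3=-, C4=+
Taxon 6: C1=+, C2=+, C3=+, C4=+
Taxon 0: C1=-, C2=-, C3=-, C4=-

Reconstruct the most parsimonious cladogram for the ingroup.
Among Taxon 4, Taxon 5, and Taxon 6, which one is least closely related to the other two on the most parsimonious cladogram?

Taxon 5

The outgroup has state '-' for every character, so '+' is the derived state throughout.
C1 (derived state '+') is unique to Taxon 6 (autapomorphy; uninformative for grouping).
C2 (derived state '+') is shared by all ingroup taxa — unites the whole ingroup.
C3 (derived state '+') is unique to Taxon 6 (autapomorphy; uninformative for grouping).
Only Taxon 4 and Taxon 6 show the derived state '+' for C4, supporting them as a clade.
Most parsimonious ingroup topology: ((Taxon 4,Taxon 6),Taxon 5).
Taxon 4 and Taxon 6 share a more recent common ancestor with each other than either does with Taxon 5, so Taxon 5 is the least closely related of the three.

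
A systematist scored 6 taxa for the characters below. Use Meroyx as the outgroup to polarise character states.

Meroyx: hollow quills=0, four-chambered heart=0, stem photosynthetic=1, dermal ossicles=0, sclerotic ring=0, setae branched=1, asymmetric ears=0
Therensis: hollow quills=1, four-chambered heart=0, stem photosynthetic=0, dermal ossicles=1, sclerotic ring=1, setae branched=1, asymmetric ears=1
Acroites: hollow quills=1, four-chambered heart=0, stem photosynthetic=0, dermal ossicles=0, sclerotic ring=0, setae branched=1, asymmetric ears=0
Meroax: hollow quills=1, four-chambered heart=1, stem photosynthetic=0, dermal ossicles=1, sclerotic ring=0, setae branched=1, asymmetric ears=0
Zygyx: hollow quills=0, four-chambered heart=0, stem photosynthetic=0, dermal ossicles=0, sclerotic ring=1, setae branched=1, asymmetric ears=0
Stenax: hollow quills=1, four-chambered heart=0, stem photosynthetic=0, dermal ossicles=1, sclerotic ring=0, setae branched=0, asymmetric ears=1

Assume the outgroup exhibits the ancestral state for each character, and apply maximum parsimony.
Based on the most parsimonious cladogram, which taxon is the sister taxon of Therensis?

Stenax

Character polarity is set by the outgroup: the derived state is whichever differs from the outgroup's state, so for stem photosynthetic, setae branched the derived state is '0', and for the remaining characters it is '1'.
hollow quills: derived state '1' in Acroites, Meroax, Stenax, and Therensis only — synapomorphy for {Acroites, Meroax, Stenax, Therensis}.
four-chambered heart: derived state '1' in Meroax only — an autapomorphy, so it tells us nothing about relationships among taxa.
All ingroup taxa share the derived state '0' for stem photosynthetic; it defines the ingroup but does not resolve relationships within it.
dermal ossicles: derived state '1' in Meroax, Stenax, and Therensis only — synapomorphy for {Meroax, Stenax, Therensis}.
sclerotic ring groups Therensis and Zygyx, which is incompatible with the clades supported by the remaining characters; treating it as convergent (homoplasy) costs fewer steps than any alternative tree.
setae branched (derived state '0') is unique to Stenax (autapomorphy; uninformative for grouping).
asymmetric ears: derived state '1' in Stenax and Therensis only — synapomorphy for {Stenax, Therensis}.
Most parsimonious ingroup topology: ((((Therensis,Stenax),Meroax),Acroites),Zygyx).
Therensis and Stenax form a cherry on this tree, so they are sister taxa.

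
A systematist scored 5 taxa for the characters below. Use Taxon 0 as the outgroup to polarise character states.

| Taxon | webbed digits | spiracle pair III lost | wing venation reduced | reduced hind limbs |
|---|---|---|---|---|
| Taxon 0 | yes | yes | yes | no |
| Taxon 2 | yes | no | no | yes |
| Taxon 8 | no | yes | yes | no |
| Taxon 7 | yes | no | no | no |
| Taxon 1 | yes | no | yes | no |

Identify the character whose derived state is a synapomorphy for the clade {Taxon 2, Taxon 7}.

wing venation reduced

Character polarity is set by the outgroup: the derived state is whichever differs from the outgroup's state, so for webbed digits, spiracle pair III lost, wing venation reduced the derived state is 'no', and for the remaining characters it is 'yes'.
webbed digits (derived state 'no') is unique to Taxon 8 (autapomorphy; uninformative for grouping).
spiracle pair III lost: derived state 'no' in Taxon 1, Taxon 2, and Taxon 7 only — synapomorphy for {Taxon 1, Taxon 2, Taxon 7}.
Only Taxon 2 and Taxon 7 show the derived state 'no' for wing venation reduced, supporting them as a clade.
reduced hind limbs (derived state 'yes') is unique to Taxon 2 (autapomorphy; uninformative for grouping).
Most parsimonious ingroup topology: (((Taxon 2,Taxon 7),Taxon 1),Taxon 8).
The clade {Taxon 2, Taxon 7} is supported by wing venation reduced: its derived state 'no' occurs in exactly those taxa and in no other taxon (including the outgroup).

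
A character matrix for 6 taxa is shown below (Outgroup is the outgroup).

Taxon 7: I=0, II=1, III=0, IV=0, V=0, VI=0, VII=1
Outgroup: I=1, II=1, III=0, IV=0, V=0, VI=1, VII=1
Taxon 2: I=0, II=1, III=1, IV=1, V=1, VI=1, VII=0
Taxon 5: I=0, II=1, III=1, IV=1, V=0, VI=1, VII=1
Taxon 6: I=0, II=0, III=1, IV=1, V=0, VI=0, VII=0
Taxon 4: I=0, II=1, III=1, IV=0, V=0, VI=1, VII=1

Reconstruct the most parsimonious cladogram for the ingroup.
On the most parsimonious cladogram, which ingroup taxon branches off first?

Character polarity is set by the outgroup: the derived state is whichever differs from the outgroup's state, so for I, II, VI, VII the derived state is '0', and for the remaining characters it is '1'.
All ingroup taxa share the derived state '0' for I; it defines the ingroup but does not resolve relationships within it.
II (derived state '0') is unique to Taxon 6 (autapomorphy; uninformative for grouping).
III: derived state '1' in Taxon 2, Taxon 4, Taxon 5, and Taxon 6 only — synapomorphy for {Taxon 2, Taxon 4, Taxon 5, Taxon 6}.
IV: derived state '1' in Taxon 2, Taxon 5, and Taxon 6 only — synapomorphy for {Taxon 2, Taxon 5, Taxon 6}.
V (derived state '1') is unique to Taxon 2 (autapomorphy; uninformative for grouping).
VI (state '0') occurs in Taxon 6 and Taxon 7 but conflicts with the nesting implied by the other characters — most parsimoniously interpreted as homoplasy.
VII (derived state '0') is shared by Taxon 2 and Taxon 6 — a synapomorphy uniting that clade.
Most parsimonious ingroup topology: (Taxon 7,((Taxon 5,(Taxon 2,Taxon 6)),Taxon 4)).
Taxon 7 is sister to the clade containing all other ingroup taxa, so it is the earliest-diverging (most basal) ingroup lineage.

Taxon 7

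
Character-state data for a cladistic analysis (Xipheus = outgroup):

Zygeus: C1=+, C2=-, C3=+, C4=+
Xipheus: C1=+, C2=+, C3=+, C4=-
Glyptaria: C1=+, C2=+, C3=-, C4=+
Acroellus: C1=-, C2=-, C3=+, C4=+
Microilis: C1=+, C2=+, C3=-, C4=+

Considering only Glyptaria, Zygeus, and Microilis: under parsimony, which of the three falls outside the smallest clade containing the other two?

Zygeus

Character polarity is set by the outgroup: the derived state is whichever differs from the outgroup's state, so for C1, C2, C3 the derived state is '-', and for the remaining characters it is '+'.
C1 (derived state '-') is unique to Acroellus (autapomorphy; uninformative for grouping).
Only Acroellus and Zygeus show the derived state '-' for C2, supporting them as a clade.
C3 (derived state '-') is shared by Glyptaria and Microilis — a synapomorphy uniting that clade.
C4 (derived state '+') is shared by all ingroup taxa — unites the whole ingroup.
Most parsimonious ingroup topology: ((Microilis,Glyptaria),(Zygeus,Acroellus)).
Microilis and Glyptaria share a more recent common ancestor with each other than either does with Zygeus, so Zygeus is the least closely related of the three.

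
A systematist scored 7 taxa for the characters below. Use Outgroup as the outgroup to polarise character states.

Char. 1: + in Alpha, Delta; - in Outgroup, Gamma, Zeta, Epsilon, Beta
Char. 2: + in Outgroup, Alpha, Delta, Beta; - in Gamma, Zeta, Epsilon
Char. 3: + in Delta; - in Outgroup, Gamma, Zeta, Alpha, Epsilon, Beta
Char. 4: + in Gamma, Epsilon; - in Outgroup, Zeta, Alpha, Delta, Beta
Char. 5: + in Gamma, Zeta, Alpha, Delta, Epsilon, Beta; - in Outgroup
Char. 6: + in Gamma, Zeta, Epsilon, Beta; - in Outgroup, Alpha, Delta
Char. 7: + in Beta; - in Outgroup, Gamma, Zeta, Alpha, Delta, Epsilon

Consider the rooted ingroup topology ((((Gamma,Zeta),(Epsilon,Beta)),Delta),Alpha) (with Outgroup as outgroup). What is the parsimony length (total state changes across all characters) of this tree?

Map each character onto ((((Gamma,Zeta),(Epsilon,Beta)),Delta),Alpha) (rooted by Outgroup) and count the minimum state changes it requires (Fitch parsimony):
Char. 1: 2; Char. 2: 2; Char. 3: 1; Char. 4: 2; Char. 5: 1; Char. 6: 1; Char. 7: 1.
Total tree length = 10.

10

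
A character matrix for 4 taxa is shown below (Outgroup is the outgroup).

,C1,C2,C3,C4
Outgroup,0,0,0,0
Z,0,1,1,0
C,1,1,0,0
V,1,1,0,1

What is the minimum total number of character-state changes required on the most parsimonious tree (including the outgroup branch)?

The outgroup has state '0' for every character, so '1' is the derived state throughout.
C1: derived state '1' in C and V only — synapomorphy for {C, V}.
C2 (derived state '1') is shared by all ingroup taxa — unites the whole ingroup.
C3: derived state '1' in Z only — an autapomorphy, so it tells us nothing about relationships among taxa.
C4: derived state '1' in V only — an autapomorphy, so it tells us nothing about relationships among taxa.
Most parsimonious ingroup topology: (Z,(C,V)).
Changes per character on this tree: C1: 1; C2: 1; C3: 1; C4: 1.
Total = 4.

4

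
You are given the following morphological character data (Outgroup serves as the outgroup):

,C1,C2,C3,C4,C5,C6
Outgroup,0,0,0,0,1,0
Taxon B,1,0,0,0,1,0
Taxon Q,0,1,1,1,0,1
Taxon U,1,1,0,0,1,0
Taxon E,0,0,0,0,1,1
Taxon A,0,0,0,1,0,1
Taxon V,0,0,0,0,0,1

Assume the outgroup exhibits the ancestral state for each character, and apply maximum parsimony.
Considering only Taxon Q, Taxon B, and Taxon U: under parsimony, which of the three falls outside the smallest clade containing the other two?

Character polarity is set by the outgroup: the derived state is whichever differs from the outgroup's state, so for C5 the derived state is '0', and for the remaining characters it is '1'.
Only Taxon B and Taxon U show the derived state '1' for C1, supporting them as a clade.
C2 groups Taxon Q and Taxon U, which is incompatible with the clades supported by the remaining characters; treating it as convergent (homoplasy) costs fewer steps than any alternative tree.
C3: derived state '1' in Taxon Q only — an autapomorphy, so it tells us nothing about relationships among taxa.
C4 (derived state '1') is shared by Taxon A and Taxon Q — a synapomorphy uniting that clade.
Only Taxon A, Taxon Q, and Taxon V show the derived state '0' for C5, supporting them as a clade.
C6: derived state '1' in Taxon A, Taxon E, Taxon Q, and Taxon V only — synapomorphy for {Taxon A, Taxon E, Taxon Q, Taxon V}.
Most parsimonious ingroup topology: ((Taxon B,Taxon U),(((Taxon Q,Taxon A),Taxon V),Taxon E)).
Taxon B and Taxon U share a more recent common ancestor with each other than either does with Taxon Q, so Taxon Q is the least closely related of the three.

Taxon Q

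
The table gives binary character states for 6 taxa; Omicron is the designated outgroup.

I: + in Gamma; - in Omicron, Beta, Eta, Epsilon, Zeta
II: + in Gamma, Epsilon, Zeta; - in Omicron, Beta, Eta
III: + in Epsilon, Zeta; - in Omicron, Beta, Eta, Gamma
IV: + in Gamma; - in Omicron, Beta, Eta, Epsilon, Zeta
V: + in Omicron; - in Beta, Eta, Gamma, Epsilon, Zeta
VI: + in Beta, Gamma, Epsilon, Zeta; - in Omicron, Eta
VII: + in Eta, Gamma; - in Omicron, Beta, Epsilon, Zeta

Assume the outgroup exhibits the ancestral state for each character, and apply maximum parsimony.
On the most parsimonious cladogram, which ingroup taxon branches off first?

Character polarity is set by the outgroup: the derived state is whichever differs from the outgroup's state, so for V the derived state is '-', and for the remaining characters it is '+'.
I: derived state '+' in Gamma only — an autapomorphy, so it tells us nothing about relationships among taxa.
Only Epsilon, Gamma, and Zeta show the derived state '+' for II, supporting them as a clade.
III: derived state '+' in Epsilon and Zeta only — synapomorphy for {Epsilon, Zeta}.
IV: derived state '+' in Gamma only — an autapomorphy, so it tells us nothing about relationships among taxa.
V (derived state '-') is shared by all ingroup taxa — unites the whole ingroup.
VI: derived state '+' in Beta, Epsilon, Gamma, and Zeta only — synapomorphy for {Beta, Epsilon, Gamma, Zeta}.
VII groups Eta and Gamma, which is incompatible with the clades supported by the remaining characters; treating it as convergent (homoplasy) costs fewer steps than any alternative tree.
Most parsimonious ingroup topology: ((Beta,(Gamma,(Epsilon,Zeta))),Eta).
Eta is sister to the clade containing all other ingroup taxa, so it is the earliest-diverging (most basal) ingroup lineage.

Eta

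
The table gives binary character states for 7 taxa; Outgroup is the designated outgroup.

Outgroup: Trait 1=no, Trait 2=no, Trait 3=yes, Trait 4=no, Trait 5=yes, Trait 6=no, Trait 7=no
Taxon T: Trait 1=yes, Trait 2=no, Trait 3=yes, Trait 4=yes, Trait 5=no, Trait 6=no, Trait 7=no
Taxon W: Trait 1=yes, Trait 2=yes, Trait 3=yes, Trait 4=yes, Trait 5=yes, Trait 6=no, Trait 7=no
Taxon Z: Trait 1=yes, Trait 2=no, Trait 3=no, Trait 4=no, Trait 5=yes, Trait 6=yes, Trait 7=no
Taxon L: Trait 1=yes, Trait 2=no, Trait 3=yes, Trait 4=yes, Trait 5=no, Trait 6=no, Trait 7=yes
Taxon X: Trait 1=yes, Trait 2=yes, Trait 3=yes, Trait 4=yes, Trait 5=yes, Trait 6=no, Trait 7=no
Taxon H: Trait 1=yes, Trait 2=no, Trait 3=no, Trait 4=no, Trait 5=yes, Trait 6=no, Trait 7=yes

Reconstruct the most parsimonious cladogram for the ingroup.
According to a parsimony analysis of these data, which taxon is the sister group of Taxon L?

Character polarity is set by the outgroup: the derived state is whichever differs from the outgroup's state, so for Trait 3, Trait 5 the derived state is 'no', and for the remaining characters it is 'yes'.
All ingroup taxa share the derived state 'yes' for Trait 1; it defines the ingroup but does not resolve relationships within it.
Only Taxon W and Taxon X show the derived state 'yes' for Trait 2, supporting them as a clade.
Trait 3: derived state 'no' in Taxon H and Taxon Z only — synapomorphy for {Taxon H, Taxon Z}.
Trait 4: derived state 'yes' in Taxon L, Taxon T, Taxon W, and Taxon X only — synapomorphy for {Taxon L, Taxon T, Taxon W, Taxon X}.
Only Taxon L and Taxon T show the derived state 'no' for Trait 5, supporting them as a clade.
Trait 6: derived state 'yes' in Taxon Z only — an autapomorphy, so it tells us nothing about relationships among taxa.
Trait 7 (state 'yes') occurs in Taxon H and Taxon L but conflicts with the nesting implied by the other characters — most parsimoniously interpreted as homoplasy.
Most parsimonious ingroup topology: (((Taxon T,Taxon L),(Taxon W,Taxon X)),(Taxon Z,Taxon H)).
Taxon L and Taxon T form a cherry on this tree, so they are sister taxa.

Taxon T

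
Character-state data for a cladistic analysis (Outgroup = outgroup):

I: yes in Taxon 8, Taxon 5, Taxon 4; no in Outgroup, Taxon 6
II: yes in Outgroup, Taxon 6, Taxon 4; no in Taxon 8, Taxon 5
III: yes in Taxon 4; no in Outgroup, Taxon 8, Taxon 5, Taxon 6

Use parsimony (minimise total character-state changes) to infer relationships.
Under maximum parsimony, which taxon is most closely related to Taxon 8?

Taxon 5

Character polarity is set by the outgroup: the derived state is whichever differs from the outgroup's state, so for II the derived state is 'no', and for the remaining characters it is 'yes'.
I (derived state 'yes') is shared by Taxon 4, Taxon 5, and Taxon 8 — a synapomorphy uniting that clade.
II: derived state 'no' in Taxon 5 and Taxon 8 only — synapomorphy for {Taxon 5, Taxon 8}.
III: derived state 'yes' in Taxon 4 only — an autapomorphy, so it tells us nothing about relationships among taxa.
Most parsimonious ingroup topology: (((Taxon 8,Taxon 5),Taxon 4),Taxon 6).
Taxon 8 and Taxon 5 form a cherry on this tree, so they are sister taxa.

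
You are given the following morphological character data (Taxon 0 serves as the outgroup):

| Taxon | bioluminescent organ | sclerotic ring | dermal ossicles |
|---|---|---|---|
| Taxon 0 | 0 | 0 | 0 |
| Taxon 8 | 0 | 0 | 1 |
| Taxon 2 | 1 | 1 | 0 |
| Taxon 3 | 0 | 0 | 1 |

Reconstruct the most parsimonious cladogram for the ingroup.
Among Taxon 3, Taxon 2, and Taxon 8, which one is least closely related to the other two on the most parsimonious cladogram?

Taxon 2

The outgroup has state '0' for every character, so '1' is the derived state throughout.
bioluminescent organ (derived state '1') is unique to Taxon 2 (autapomorphy; uninformative for grouping).
sclerotic ring: derived state '1' in Taxon 2 only — an autapomorphy, so it tells us nothing about relationships among taxa.
dermal ossicles: derived state '1' in Taxon 3 and Taxon 8 only — synapomorphy for {Taxon 3, Taxon 8}.
Most parsimonious ingroup topology: ((Taxon 8,Taxon 3),Taxon 2).
Taxon 8 and Taxon 3 share a more recent common ancestor with each other than either does with Taxon 2, so Taxon 2 is the least closely related of the three.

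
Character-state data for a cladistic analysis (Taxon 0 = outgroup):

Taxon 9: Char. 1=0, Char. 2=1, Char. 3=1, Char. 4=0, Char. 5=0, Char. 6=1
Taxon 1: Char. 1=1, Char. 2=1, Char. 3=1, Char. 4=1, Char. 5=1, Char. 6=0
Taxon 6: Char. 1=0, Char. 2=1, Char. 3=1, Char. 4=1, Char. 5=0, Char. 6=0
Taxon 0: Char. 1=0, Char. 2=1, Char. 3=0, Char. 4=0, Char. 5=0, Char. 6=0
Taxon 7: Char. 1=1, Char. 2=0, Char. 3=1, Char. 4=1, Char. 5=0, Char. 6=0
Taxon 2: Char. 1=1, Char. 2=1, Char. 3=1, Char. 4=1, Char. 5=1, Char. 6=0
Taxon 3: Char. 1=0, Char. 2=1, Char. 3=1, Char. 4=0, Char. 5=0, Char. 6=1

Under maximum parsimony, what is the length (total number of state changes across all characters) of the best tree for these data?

Character polarity is set by the outgroup: the derived state is whichever differs from the outgroup's state, so for Char. 2 the derived state is '0', and for the remaining characters it is '1'.
Only Taxon 1, Taxon 2, and Taxon 7 show the derived state '1' for Char. 1, supporting them as a clade.
Char. 2: derived state '0' in Taxon 7 only — an autapomorphy, so it tells us nothing about relationships among taxa.
Char. 3 (derived state '1') is shared by all ingroup taxa — unites the whole ingroup.
Char. 4: derived state '1' in Taxon 1, Taxon 2, Taxon 6, and Taxon 7 only — synapomorphy for {Taxon 1, Taxon 2, Taxon 6, Taxon 7}.
Char. 5 (derived state '1') is shared by Taxon 1 and Taxon 2 — a synapomorphy uniting that clade.
Char. 6: derived state '1' in Taxon 3 and Taxon 9 only — synapomorphy for {Taxon 3, Taxon 9}.
Most parsimonious ingroup topology: ((Taxon 9,Taxon 3),(Taxon 6,((Taxon 1,Taxon 2),Taxon 7))).
Changes per character on this tree: Char. 1: 1; Char. 2: 1; Char. 3: 1; Char. 4: 1; Char. 5: 1; Char. 6: 1.
Total = 6.

6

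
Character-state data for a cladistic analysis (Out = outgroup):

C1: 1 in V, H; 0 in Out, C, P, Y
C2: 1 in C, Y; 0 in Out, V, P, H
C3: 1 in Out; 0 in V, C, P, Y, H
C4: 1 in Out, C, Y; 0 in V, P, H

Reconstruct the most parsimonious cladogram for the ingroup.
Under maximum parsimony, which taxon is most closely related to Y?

Character polarity is set by the outgroup: the derived state is whichever differs from the outgroup's state, so for C3, C4 the derived state is '0', and for the remaining characters it is '1'.
C1: derived state '1' in H and V only — synapomorphy for {H, V}.
C2 (derived state '1') is shared by C and Y — a synapomorphy uniting that clade.
C3 (derived state '0') is shared by all ingroup taxa — unites the whole ingroup.
C4: derived state '0' in H, P, and V only — synapomorphy for {H, P, V}.
Most parsimonious ingroup topology: (((V,H),P),(C,Y)).
Y and C form a cherry on this tree, so they are sister taxa.

C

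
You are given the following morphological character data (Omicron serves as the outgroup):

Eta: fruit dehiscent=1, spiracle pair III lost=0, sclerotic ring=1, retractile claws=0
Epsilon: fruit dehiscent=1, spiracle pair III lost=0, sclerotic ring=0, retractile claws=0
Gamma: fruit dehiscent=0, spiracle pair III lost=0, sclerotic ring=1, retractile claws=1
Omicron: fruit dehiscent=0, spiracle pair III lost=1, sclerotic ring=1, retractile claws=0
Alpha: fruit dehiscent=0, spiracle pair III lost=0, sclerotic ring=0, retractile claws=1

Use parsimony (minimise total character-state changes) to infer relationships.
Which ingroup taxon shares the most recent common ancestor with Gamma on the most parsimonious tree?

Character polarity is set by the outgroup: the derived state is whichever differs from the outgroup's state, so for spiracle pair III lost, sclerotic ring the derived state is '0', and for the remaining characters it is '1'.
fruit dehiscent (derived state '1') is shared by Epsilon and Eta — a synapomorphy uniting that clade.
spiracle pair III lost (derived state '0') is shared by all ingroup taxa — unites the whole ingroup.
sclerotic ring (state '0') occurs in Alpha and Epsilon but conflicts with the nesting implied by the other characters — most parsimoniously interpreted as homoplasy.
Only Alpha and Gamma show the derived state '1' for retractile claws, supporting them as a clade.
Most parsimonious ingroup topology: ((Alpha,Gamma),(Eta,Epsilon)).
Gamma and Alpha form a cherry on this tree, so they are sister taxa.

Alpha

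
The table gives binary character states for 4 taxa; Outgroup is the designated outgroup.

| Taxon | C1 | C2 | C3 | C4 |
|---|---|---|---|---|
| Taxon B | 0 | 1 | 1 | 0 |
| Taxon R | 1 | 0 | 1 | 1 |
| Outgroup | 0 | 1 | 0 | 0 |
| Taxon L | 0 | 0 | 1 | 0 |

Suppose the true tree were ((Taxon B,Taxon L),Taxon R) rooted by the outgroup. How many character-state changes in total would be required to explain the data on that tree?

5

Map each character onto ((Taxon B,Taxon L),Taxon R) (rooted by Outgroup) and count the minimum state changes it requires (Fitch parsimony):
C1: 1; C2: 2; C3: 1; C4: 1.
Total tree length = 5.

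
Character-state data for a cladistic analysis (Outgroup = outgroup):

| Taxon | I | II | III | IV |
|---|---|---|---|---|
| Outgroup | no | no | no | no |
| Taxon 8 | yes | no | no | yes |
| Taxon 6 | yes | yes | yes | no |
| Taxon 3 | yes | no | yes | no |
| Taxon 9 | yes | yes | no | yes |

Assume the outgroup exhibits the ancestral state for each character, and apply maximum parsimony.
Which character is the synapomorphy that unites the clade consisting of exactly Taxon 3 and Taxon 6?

III

The outgroup has state 'no' for every character, so 'yes' is the derived state throughout.
All ingroup taxa share the derived state 'yes' for I; it defines the ingroup but does not resolve relationships within it.
II groups Taxon 6 and Taxon 9, which is incompatible with the clades supported by the remaining characters; treating it as convergent (homoplasy) costs fewer steps than any alternative tree.
III: derived state 'yes' in Taxon 3 and Taxon 6 only — synapomorphy for {Taxon 3, Taxon 6}.
IV (derived state 'yes') is shared by Taxon 8 and Taxon 9 — a synapomorphy uniting that clade.
Most parsimonious ingroup topology: ((Taxon 8,Taxon 9),(Taxon 6,Taxon 3)).
The clade {Taxon 3, Taxon 6} is supported by III: its derived state 'yes' occurs in exactly those taxa and in no other taxon (including the outgroup).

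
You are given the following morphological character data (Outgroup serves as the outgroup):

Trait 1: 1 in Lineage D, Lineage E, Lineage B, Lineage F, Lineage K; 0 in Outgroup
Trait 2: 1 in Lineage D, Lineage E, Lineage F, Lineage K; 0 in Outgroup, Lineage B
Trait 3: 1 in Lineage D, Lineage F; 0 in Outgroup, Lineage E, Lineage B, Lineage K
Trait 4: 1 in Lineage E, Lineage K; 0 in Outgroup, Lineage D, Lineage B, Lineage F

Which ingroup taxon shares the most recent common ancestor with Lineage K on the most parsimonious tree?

Lineage E

The outgroup has state '0' for every character, so '1' is the derived state throughout.
All ingroup taxa share the derived state '1' for Trait 1; it defines the ingroup but does not resolve relationships within it.
Trait 2 (derived state '1') is shared by Lineage D, Lineage E, Lineage F, and Lineage K — a synapomorphy uniting that clade.
Trait 3: derived state '1' in Lineage D and Lineage F only — synapomorphy for {Lineage D, Lineage F}.
Only Lineage E and Lineage K show the derived state '1' for Trait 4, supporting them as a clade.
Most parsimonious ingroup topology: (((Lineage D,Lineage F),(Lineage E,Lineage K)),Lineage B).
Lineage K and Lineage E form a cherry on this tree, so they are sister taxa.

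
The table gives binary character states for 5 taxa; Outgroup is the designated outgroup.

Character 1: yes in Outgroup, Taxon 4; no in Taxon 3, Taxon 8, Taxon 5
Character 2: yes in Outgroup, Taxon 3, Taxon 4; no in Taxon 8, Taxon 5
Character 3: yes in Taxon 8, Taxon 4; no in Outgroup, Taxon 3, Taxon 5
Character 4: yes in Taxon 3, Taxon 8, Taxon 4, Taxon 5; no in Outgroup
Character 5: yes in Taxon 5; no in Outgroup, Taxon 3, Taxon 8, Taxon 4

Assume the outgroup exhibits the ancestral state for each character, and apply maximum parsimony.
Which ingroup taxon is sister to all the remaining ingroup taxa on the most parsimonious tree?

Taxon 4

Character polarity is set by the outgroup: the derived state is whichever differs from the outgroup's state, so for Character 1, Character 2 the derived state is 'no', and for the remaining characters it is 'yes'.
Character 1 (derived state 'no') is shared by Taxon 3, Taxon 5, and Taxon 8 — a synapomorphy uniting that clade.
Only Taxon 5 and Taxon 8 show the derived state 'no' for Character 2, supporting them as a clade.
Character 3 groups Taxon 4 and Taxon 8, which is incompatible with the clades supported by the remaining characters; treating it as convergent (homoplasy) costs fewer steps than any alternative tree.
All ingroup taxa share the derived state 'yes' for Character 4; it defines the ingroup but does not resolve relationships within it.
Character 5 (derived state 'yes') is unique to Taxon 5 (autapomorphy; uninformative for grouping).
Most parsimonious ingroup topology: ((Taxon 3,(Taxon 8,Taxon 5)),Taxon 4).
Taxon 4 is sister to the clade containing all other ingroup taxa, so it is the earliest-diverging (most basal) ingroup lineage.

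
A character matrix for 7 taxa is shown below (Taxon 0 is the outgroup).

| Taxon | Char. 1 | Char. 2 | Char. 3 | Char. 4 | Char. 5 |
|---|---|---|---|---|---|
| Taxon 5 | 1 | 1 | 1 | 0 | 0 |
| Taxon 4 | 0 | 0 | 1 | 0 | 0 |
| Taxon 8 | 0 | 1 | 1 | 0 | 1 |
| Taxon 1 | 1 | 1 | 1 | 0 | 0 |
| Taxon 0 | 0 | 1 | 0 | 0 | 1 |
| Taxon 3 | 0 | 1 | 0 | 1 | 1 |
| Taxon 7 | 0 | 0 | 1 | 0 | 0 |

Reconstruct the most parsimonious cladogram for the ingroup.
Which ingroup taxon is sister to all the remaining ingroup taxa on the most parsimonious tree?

Character polarity is set by the outgroup: the derived state is whichever differs from the outgroup's state, so for Char. 2, Char. 5 the derived state is '0', and for the remaining characters it is '1'.
Char. 1: derived state '1' in Taxon 1 and Taxon 5 only — synapomorphy for {Taxon 1, Taxon 5}.
Char. 2: derived state '0' in Taxon 4 and Taxon 7 only — synapomorphy for {Taxon 4, Taxon 7}.
Only Taxon 1, Taxon 4, Taxon 5, Taxon 7, and Taxon 8 show the derived state '1' for Char. 3, supporting them as a clade.
Char. 4 (derived state '1') is unique to Taxon 3 (autapomorphy; uninformative for grouping).
Char. 5 (derived state '0') is shared by Taxon 1, Taxon 4, Taxon 5, and Taxon 7 — a synapomorphy uniting that clade.
Most parsimonious ingroup topology: (Taxon 3,(((Taxon 4,Taxon 7),(Taxon 5,Taxon 1)),Taxon 8)).
Taxon 3 is sister to the clade containing all other ingroup taxa, so it is the earliest-diverging (most basal) ingroup lineage.

Taxon 3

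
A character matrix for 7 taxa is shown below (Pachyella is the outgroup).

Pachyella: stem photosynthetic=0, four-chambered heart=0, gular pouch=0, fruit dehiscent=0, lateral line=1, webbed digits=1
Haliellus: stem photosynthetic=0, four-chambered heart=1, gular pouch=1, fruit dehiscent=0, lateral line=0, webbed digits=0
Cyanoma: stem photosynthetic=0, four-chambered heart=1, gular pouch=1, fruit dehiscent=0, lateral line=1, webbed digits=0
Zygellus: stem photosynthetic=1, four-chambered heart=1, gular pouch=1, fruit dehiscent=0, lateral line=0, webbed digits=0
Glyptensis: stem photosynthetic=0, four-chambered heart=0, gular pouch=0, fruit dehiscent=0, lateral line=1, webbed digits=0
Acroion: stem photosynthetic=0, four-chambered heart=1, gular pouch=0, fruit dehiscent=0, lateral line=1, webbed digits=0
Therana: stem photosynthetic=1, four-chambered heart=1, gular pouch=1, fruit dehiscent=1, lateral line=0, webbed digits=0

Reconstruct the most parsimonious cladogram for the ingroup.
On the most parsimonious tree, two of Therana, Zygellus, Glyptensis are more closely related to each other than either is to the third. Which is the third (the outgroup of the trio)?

Glyptensis

Character polarity is set by the outgroup: the derived state is whichever differs from the outgroup's state, so for lateral line, webbed digits the derived state is '0', and for the remaining characters it is '1'.
Only Therana and Zygellus show the derived state '1' for stem photosynthetic, supporting them as a clade.
four-chambered heart (derived state '1') is shared by Acroion, Cyanoma, Haliellus, Therana, and Zygellus — a synapomorphy uniting that clade.
Only Cyanoma, Haliellus, Therana, and Zygellus show the derived state '1' for gular pouch, supporting them as a clade.
fruit dehiscent: derived state '1' in Therana only — an autapomorphy, so it tells us nothing about relationships among taxa.
lateral line: derived state '0' in Haliellus, Therana, and Zygellus only — synapomorphy for {Haliellus, Therana, Zygellus}.
All ingroup taxa share the derived state '0' for webbed digits; it defines the ingroup but does not resolve relationships within it.
Most parsimonious ingroup topology: ((((Haliellus,(Zygellus,Therana)),Cyanoma),Acroion),Glyptensis).
Zygellus and Therana share a more recent common ancestor with each other than either does with Glyptensis, so Glyptensis is the least closely related of the three.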